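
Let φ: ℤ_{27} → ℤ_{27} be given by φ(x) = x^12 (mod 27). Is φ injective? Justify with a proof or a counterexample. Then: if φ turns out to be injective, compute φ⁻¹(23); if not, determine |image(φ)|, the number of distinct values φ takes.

4

φ(0) = 0^12 = 0.
φ(3): Repeated squaring mod 27: 3^1 ≡ 3, 3^2 ≡ 3² = 9, 3^4 ≡ 9² = 81 ≡ 0, 3^8 ≡ 0² = 0. Since 12 = 8 + 4, 3^12 ≡ 0·0: 0·0 = 0. So 3^12 ≡ 0 (mod 27).
So φ(0) = φ(3) = 0 while 0 ≠ 3, hence φ is not injective.
Since φ is not injective, we determine |image(φ)|. Computing x^12 mod 27 for each x (by repeated squaring, reducing mod 27 at every step), the values φ(0), φ(1), …, φ(26) are: 0, 1, 19, 0, 10, 10, 0, 19, 1, 0, 1, 19, 0, 10, 10, 0, 19, 1, 0, 1, 19, 0, 10, 10, 0, 19, 1.
The distinct values are {0, 1, 10, 19}; there are 4 of them.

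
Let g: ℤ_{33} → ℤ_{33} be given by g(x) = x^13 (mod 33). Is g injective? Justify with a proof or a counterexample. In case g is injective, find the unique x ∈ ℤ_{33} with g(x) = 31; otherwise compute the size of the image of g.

4

Computing x^13 mod 33 for each x (by repeated squaring, reducing mod 33 at every step), the values g(0), g(1), …, g(32) are: 0, 1, 8, 27, 31, 26, 18, 13, 17, 3, 10, 11, 12, 19, 5, 9, 4, 29, 24, 28, 14, 21, 22, 23, 30, 16, 20, 15, 7, 2, 6, 25, 32.
Every element of ℤ_{33} appears exactly once in this list, so g is a bijection, and in particular injective.
Since g is injective, we read off the preimage of 31 from the same table: g(4) = 31, so g⁻¹(31) = 4.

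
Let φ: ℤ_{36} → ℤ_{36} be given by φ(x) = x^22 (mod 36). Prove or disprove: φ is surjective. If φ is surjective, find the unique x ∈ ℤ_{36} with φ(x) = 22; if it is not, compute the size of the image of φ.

8

φ(0) = 0^22 = 0.
φ(6): Repeated squaring mod 36: 6^1 ≡ 6, 6^2 ≡ 6² = 36 ≡ 0, 6^4 ≡ 0² = 0, 6^8 ≡ 0² = 0, 6^16 ≡ 0² = 0. Since 22 = 16 + 4 + 2, 6^22 ≡ 0·0·0: 0·0 = 0, then 0·0 = 0. So 6^22 ≡ 0 (mod 36).
So φ(0) = φ(6) = 0 while 0 ≠ 6, thus φ is not injective.
A non-injective map from the 36-element set ℤ_{36} to itself takes at most 35 distinct values, so it cannot be surjective. Therefore φ is not surjective.
Since φ is not surjective, we determine |image(φ)|. Computing x^22 mod 36 for each x (by repeated squaring, reducing mod 36 at every step), the values φ(0), φ(1), …, φ(35) are: 0, 1, 16, 9, 4, 13, 0, 25, 28, 9, 28, 25, 0, 13, 4, 9, 16, 1, 0, 1, 16, 9, 4, 13, 0, 25, 28, 9, 28, 25, 0, 13, 4, 9, 16, 1.
The distinct values are {0, 1, 4, 9, 13, 16, 25, 28}; there are 8 of them.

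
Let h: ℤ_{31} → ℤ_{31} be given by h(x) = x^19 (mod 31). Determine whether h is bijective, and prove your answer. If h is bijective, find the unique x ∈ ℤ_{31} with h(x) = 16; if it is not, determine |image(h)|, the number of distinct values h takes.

Since 31 is prime, the nonzero elements of ℤ_{31} form a cyclic group of order 30.
As gcd(19, 30) = 1, raising to the 19th power is a bijection on this group: if x_1^19 ≡ x_2^19 then (x_1x_2^{−1})^19 = 1, and the only element of order dividing gcd(19, 30) = 1 is 1, so x_1 = x_2.
With h(0) = 0 this makes h injective on all of ℤ_{31}, hence bijective (finite equal-size domain and codomain). In particular h is bijective.
Since h is bijective, we find the preimage of 16. The inverse of x ↦ x^19 on (ℤ_{31})^× is x ↦ x^19, because 19·19 = 361 = 12·30 + 1 ≡ 1 (mod 30) and x^{30} = 1 for x ≠ 0 (Fermat). So h⁻¹(16) = 16^19 mod 31.
Repeated squaring mod 31: 16^1 ≡ 16, 16^2 ≡ 16² = 256 ≡ 8, 16^4 ≡ 8² = 64 ≡ 2, 16^8 ≡ 2² = 4, 16^16 ≡ 4² = 16. Since 19 = 16 + 2 + 1, 16^19 ≡ 16·8·16: 16·8 = 128 ≡ 4, then 4·16 = 64 ≡ 2. So 16^19 ≡ 2 (mod 31).
Hence h⁻¹(16) = 2.

2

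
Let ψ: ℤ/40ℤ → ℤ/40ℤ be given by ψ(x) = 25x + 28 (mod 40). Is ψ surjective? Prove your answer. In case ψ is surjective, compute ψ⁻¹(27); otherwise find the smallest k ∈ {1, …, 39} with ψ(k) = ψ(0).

By definition, surjectivity means every element of the codomain has a preimage under ψ.
Since gcd(25, 40) = 5, we have 25x ≡ 0 (mod 5) for all x, so ψ(x) ≡ 3 (mod 5).
But 0 ≢ 3 (mod 5), so 0 ∈ ℤ/40ℤ has no preimage. Thus ψ is not surjective.
Since ψ is not surjective, we find the least positive k with ψ(k) = ψ(0): this means 25k ≡ 0 (mod 40), i.e. 40 ∣ 25k. Since gcd(25, 40) = 5, dividing through by 5 this holds exactly when 8 ∣ 5k, and as gcd(5, 8) = 1, exactly when 8 ∣ k.
The smallest positive such k is 8.

8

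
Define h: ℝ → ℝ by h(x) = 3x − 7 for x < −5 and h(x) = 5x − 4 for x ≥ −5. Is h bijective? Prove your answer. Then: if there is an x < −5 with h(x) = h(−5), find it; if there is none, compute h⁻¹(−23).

Both pieces are strictly increasing (slopes 3 and 5), so each is injective on its own interval.
The left piece maps (−∞, −5) onto (−∞, −22); the right piece maps [−5, ∞) onto [−29, ∞).
These images overlap. In particular h(−5) = −29 (right piece), and solving 3x − 7 = −29 on the left piece gives x = −22/3 < −5.
So h(−22/3) = h(−5) with −22/3 ≠ −5, and h is not injective, hence not bijective. This x = −22/3 is the requested value below −5.

-22/3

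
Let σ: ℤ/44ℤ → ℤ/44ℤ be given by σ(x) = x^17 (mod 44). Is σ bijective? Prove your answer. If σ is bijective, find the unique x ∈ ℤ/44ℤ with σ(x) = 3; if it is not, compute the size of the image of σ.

σ(0) = 0^17 = 0.
σ(22): Repeated squaring mod 44: 22^1 ≡ 22, 22^2 ≡ 22² = 484 ≡ 0, 22^4 ≡ 0² = 0, 22^8 ≡ 0² = 0, 22^16 ≡ 0² = 0. Since 17 = 16 + 1, 22^17 ≡ 0·22: 0·22 = 0. So 22^17 ≡ 0 (mod 44).
So σ(0) = σ(22) = 0 while 0 ≠ 22, thus σ is not injective, hence not bijective.
Since σ is not bijective, we determine |image(σ)|. Computing x^17 mod 44 for each x (by repeated squaring, reducing mod 44 at every step), the values σ(0), σ(1), …, σ(43) are: 0, 1, 40, 31, 16, 25, 8, 39, 24, 37, 32, 11, 12, 29, 20, 27, 36, 41, 28, 35, 4, 21, 0, 23, 40, 9, 16, 3, 8, 17, 24, 15, 32, 33, 12, 7, 20, 5, 36, 19, 28, 13, 4, 43.
The distinct values are {0, 1, 3, 4, 5, 7, 8, 9, 11, 12, 13, 15, 16, 17, 19, 20, 21, 23, 24, 25, 27, 28, 29, 31, 32, 33, 35, 36, 37, 39, 40, 41, 43}; there are 33 of them.

33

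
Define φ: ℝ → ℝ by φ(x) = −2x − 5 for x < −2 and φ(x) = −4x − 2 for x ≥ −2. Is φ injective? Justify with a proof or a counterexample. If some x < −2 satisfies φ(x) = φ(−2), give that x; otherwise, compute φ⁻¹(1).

-11/2

Both pieces are strictly decreasing (slopes −2 and −4), so each is injective on its own interval.
The left piece maps (−∞, −2) onto (−1, ∞); the right piece maps [−2, ∞) onto (−∞, 6].
These images overlap. In particular φ(−2) = 6 (right piece), and solving −2x − 5 = 6 on the left piece gives x = −11/2 < −2.
So φ(−11/2) = φ(−2) with −11/2 ≠ −2, and φ is not injective. This x = −11/2 is the requested value below −2.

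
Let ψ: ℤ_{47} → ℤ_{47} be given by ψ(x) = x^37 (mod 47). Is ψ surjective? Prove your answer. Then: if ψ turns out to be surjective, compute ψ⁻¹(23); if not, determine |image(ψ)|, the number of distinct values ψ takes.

Since 47 is prime, the nonzero elements of ℤ_{47} form a cyclic group of order 46.
As gcd(37, 46) = 1, raising to the 37th power is a bijection on this group: if u^37 ≡ v^37 then (uv^{−1})^37 = 1, and the only element of order dividing gcd(37, 46) = 1 is 1, so u = v.
With ψ(0) = 0 this makes ψ injective on all of ℤ_{47}, hence bijective (finite equal-size domain and codomain). In particular ψ is surjective.
Since ψ is surjective, we find the preimage of 23. The inverse of x ↦ x^37 on (ℤ_{47})^× is x ↦ x^5, because 37·5 = 185 = 4·46 + 1 ≡ 1 (mod 46) and x^{46} = 1 for x ≠ 0 (Fermat). So ψ⁻¹(23) = 23^5 mod 47.
Repeated squaring mod 47: 23^1 ≡ 23, 23^2 ≡ 23² = 529 ≡ 12, 23^4 ≡ 12² = 144 ≡ 3. Since 5 = 4 + 1, 23^5 ≡ 3·23: 3·23 = 69 ≡ 22. So 23^5 ≡ 22 (mod 47).
Hence ψ⁻¹(23) = 22.

22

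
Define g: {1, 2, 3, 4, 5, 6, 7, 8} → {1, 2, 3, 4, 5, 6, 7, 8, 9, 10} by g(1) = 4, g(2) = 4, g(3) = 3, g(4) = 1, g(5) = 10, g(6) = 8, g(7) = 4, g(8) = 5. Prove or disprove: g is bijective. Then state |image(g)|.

6

g(1) = 4 = g(2) with 1 ≠ 2, so g is not injective, hence not bijective.
The image of g is {1, 3, 4, 5, 8, 10}, which has 6 elements.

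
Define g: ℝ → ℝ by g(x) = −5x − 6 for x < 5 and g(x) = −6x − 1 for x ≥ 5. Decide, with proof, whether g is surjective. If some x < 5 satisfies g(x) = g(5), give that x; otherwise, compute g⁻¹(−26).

4

Both pieces are strictly decreasing (slopes −5 and −6), so each is injective on its own interval.
The left piece maps (−∞, 5) onto (−31, ∞); the right piece maps [5, ∞) onto (−∞, −31].
These images together cover ℝ, so g is surjective.
Because the two images are disjoint, no x < 5 has g(x) = g(5), so we compute g⁻¹(−26): −26 lies in (−31, ∞), so solve −5x − 6 = −26: x = (−26 + 6)/(−5) = 4.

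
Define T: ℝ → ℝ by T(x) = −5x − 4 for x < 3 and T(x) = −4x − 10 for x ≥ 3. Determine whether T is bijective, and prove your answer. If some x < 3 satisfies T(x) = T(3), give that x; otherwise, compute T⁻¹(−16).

Both pieces are strictly decreasing (slopes −5 and −4), so each is injective on its own interval.
The left piece maps (−∞, 3) onto (−19, ∞); the right piece maps [3, ∞) onto (−∞, −22].
The images leave a gap (−19 has no preimage), so T is not surjective, hence not bijective.
Because the two images are disjoint, no x < 3 has T(x) = T(3), so we compute T⁻¹(−16): −16 lies in (−19, ∞), so solve −5x − 4 = −16: x = (−16 + 4)/(−5) = 12/5.

12/5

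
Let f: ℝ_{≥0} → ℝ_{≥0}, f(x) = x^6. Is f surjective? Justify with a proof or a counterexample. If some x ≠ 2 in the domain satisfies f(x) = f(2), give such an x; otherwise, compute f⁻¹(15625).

For any y ∈ ℝ_{≥0}, x = y^{1/6} ∈ ℝ_{≥0} gives f(x) = y, so f is surjective.
Since x ↦ x^6 is strictly increasing on ℝ_{≥0}, it is injective there, so no x ≠ 2 in the domain has f(x) = f(2). We therefore compute f⁻¹(15625) = 15625^{1/6} = 5 (indeed 5^6 = 15625).

5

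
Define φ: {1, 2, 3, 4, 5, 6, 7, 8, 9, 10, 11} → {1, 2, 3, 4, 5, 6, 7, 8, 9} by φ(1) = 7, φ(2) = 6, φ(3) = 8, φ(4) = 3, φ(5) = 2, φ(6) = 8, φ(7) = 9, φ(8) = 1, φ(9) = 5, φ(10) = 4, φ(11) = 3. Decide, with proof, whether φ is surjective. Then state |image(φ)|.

Every element of the codomain has a preimage: 1 = φ(8), 2 = φ(5), 3 = φ(4), 4 = φ(10), 5 = φ(9), 6 = φ(2), 7 = φ(1), 8 = φ(3), 9 = φ(7).
Therefore φ is surjective.
The image of φ is {1, 2, 3, 4, 5, 6, 7, 8, 9}, which has 9 elements.

9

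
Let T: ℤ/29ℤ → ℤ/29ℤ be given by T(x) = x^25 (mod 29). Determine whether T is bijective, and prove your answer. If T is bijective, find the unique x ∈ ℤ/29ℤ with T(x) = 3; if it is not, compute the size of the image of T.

Since 29 is prime, the nonzero elements of ℤ/29ℤ form a cyclic group of order 28.
As gcd(25, 28) = 1, raising to the 25th power is a bijection on this group: if u^25 ≡ v^25 then (uv^{−1})^25 = 1, and the only element of order dividing gcd(25, 28) = 1 is 1, so u = v.
With T(0) = 0 this makes T injective on all of ℤ/29ℤ, hence bijective (finite equal-size domain and codomain). In particular T is bijective.
Since T is bijective, we find the preimage of 3. The inverse of x ↦ x^25 on (ℤ/29ℤ)^× is x ↦ x^9, because 25·9 = 225 = 8·28 + 1 ≡ 1 (mod 28) and x^{28} = 1 for x ≠ 0 (Fermat). So T⁻¹(3) = 3^9 mod 29.
Repeated squaring mod 29: 3^1 ≡ 3, 3^2 ≡ 3² = 9, 3^4 ≡ 9² = 81 ≡ 23, 3^8 ≡ 23² = 529 ≡ 7. Since 9 = 8 + 1, 3^9 ≡ 7·3: 7·3 = 21. So 3^9 ≡ 21 (mod 29).
Hence T⁻¹(3) = 21.

21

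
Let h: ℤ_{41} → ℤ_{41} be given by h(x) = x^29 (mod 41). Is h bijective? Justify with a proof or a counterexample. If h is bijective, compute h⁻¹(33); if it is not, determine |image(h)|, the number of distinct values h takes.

36

Since 41 is prime, the nonzero elements of ℤ_{41} form a cyclic group of order 40.
As gcd(29, 40) = 1, raising to the 29th power is a bijection on this group: if u^29 ≡ v^29 then (uv^{−1})^29 = 1, and the only element of order dividing gcd(29, 40) = 1 is 1, so u = v.
With h(0) = 0 this makes h injective on all of ℤ_{41}, hence bijective (finite equal-size domain and codomain). In particular h is bijective.
Since h is bijective, we find the preimage of 33. The inverse of x ↦ x^29 on (ℤ_{41})^× is x ↦ x^29, because 29·29 = 841 = 21·40 + 1 ≡ 1 (mod 40) and x^{40} = 1 for x ≠ 0 (Fermat). So h⁻¹(33) = 33^29 mod 41.
Repeated squaring mod 41: 33^1 ≡ 33, 33^2 ≡ 33² = 1089 ≡ 23, 33^4 ≡ 23² = 529 ≡ 37, 33^8 ≡ 37² = 1369 ≡ 16, 33^16 ≡ 16² = 256 ≡ 10. Since 29 = 16 + 8 + 4 + 1, 33^29 ≡ 10·16·37·33: 10·16 = 160 ≡ 37, then 37·37 = 1369 ≡ 16, then 16·33 = 528 ≡ 36. So 33^29 ≡ 36 (mod 41).
Hence h⁻¹(33) = 36.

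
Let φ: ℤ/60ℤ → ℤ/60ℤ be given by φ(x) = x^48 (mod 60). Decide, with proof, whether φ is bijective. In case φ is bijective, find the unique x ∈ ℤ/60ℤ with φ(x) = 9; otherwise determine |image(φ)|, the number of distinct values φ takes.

8

φ(2): Repeated squaring mod 60: 2^1 ≡ 2, 2^2 ≡ 2² = 4, 2^4 ≡ 4² = 16, 2^8 ≡ 16² = 256 ≡ 16, 2^16 ≡ 16² = 256 ≡ 16, 2^32 ≡ 16² = 256 ≡ 16. Since 48 = 32 + 16, 2^48 ≡ 16·16: 16·16 = 256 ≡ 16. So 2^48 ≡ 16 (mod 60).
φ(4): Repeated squaring mod 60: 4^1 ≡ 4, 4^2 ≡ 4² = 16, 4^4 ≡ 16² = 256 ≡ 16, 4^8 ≡ 16² = 256 ≡ 16, 4^16 ≡ 16² = 256 ≡ 16, 4^32 ≡ 16² = 256 ≡ 16. Since 48 = 32 + 16, 4^48 ≡ 16·16: 16·16 = 256 ≡ 16. So 4^48 ≡ 16 (mod 60).
So φ(2) = φ(4) = 16 while 2 ≠ 4, hence φ is not injective, hence not bijective.
Since φ is not bijective, we determine |image(φ)|. Computing x^48 mod 60 for each x (by repeated squaring, reducing mod 60 at every step), the values φ(0), φ(1), …, φ(59) are: 0, 1, 16, 21, 16, 25, 36, 1, 16, 21, 40, 1, 36, 1, 16, 45, 16, 1, 36, 1, 40, 21, 16, 1, 36, 25, 16, 21, 16, 1, 0, 1, 16, 21, 16, 25, 36, 1, 16, 21, 40, 1, 36, 1, 16, 45, 16, 1, 36, 1, 40, 21, 16, 1, 36, 25, 16, 21, 16, 1.
The distinct values are {0, 1, 16, 21, 25, 36, 40, 45}; there are 8 of them.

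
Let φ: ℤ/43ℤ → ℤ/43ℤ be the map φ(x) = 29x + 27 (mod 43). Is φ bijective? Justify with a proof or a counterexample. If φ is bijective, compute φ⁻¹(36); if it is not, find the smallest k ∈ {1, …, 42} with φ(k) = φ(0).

27

Suppose φ(u) = φ(v) in ℤ/43ℤ. Then 29u + 27 ≡ 29v + 27 (mod 43), so 29(u − v) ≡ 0 (mod 43).
Since gcd(29, 43) = 1, 29 is invertible modulo 43, hence u − v ≡ 0 (mod 43), i.e. u = v.
We now compute 29⁻¹ mod 43 explicitly. Euclid's algorithm: 43 = 1·29 + 14, 29 = 2·14 + 1; back-substituting gives 1 = 3·29 − 2·43, so 29⁻¹ ≡ 3 (mod 43).
For any y ∈ ℤ/43ℤ, x = 3(y − 27) mod 43 satisfies φ(x) = 29·3(y − 27) + 27 ≡ y (since 29·3 ≡ 1 mod 43). So every y has a preimage.
Thus φ is bijective.
Since φ is bijective, we compute φ⁻¹(36): solve 29x + 27 ≡ 36 (mod 43), i.e. 29x ≡ 9 (mod 43).
Multiplying by 29⁻¹ = 3 gives x ≡ 3·9 = 27 ≡ 27 (mod 43).
Check: φ(27) = 29·27 + 27 = 810 = 18·43 + 36 ≡ 36 (mod 43).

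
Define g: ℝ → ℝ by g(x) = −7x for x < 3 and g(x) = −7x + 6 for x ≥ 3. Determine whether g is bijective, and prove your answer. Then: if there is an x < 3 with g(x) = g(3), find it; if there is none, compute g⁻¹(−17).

15/7

Both pieces are strictly decreasing (slopes −7 and −7), so each is injective on its own interval.
The left piece maps (−∞, 3) onto (−21, ∞); the right piece maps [3, ∞) onto (−∞, −15].
These images overlap. In particular g(3) = −15 (right piece), and solving −7x = −15 on the left piece gives x = 15/7 < 3.
So g(15/7) = g(3) with 15/7 ≠ 3, and g is not injective, hence not bijective. This x = 15/7 is the requested value below 3.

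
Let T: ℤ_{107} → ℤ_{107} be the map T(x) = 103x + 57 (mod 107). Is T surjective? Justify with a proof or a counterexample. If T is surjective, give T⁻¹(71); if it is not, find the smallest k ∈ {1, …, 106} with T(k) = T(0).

Recall that T is surjective if every y in the codomain equals T(x) for some x in the domain.
Since gcd(103, 107) = 1, 103 is invertible modulo 107. Euclid's algorithm: 107 = 1·103 + 4, 103 = 25·4 + 3, 4 = 1·3 + 1; back-substituting gives 1 = 80·103 − 77·107, so 103⁻¹ ≡ 80 (mod 107).
Then y ↦ 80(y − 57) is a two-sided inverse to T, so every y ∈ ℤ_{107} has a preimage.
Thus T is surjective.
Since T is surjective, we find T⁻¹(71): we need 103x ≡ 71 − 57 ≡ 14 (mod 107). Using 103⁻¹ = 80: x ≡ 80·14 = 1120 = 10·107 + 50, so x = 50.
Check: T(50) = 103·50 + 57 = 5207 = 48·107 + 71 ≡ 71 (mod 107).

50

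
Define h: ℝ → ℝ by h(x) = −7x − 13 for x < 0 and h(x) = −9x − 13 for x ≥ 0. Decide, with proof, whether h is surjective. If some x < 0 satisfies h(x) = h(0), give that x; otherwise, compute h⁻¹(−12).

-1/7

Both pieces are strictly decreasing (slopes −7 and −9), so each is injective on its own interval.
The left piece maps (−∞, 0) onto (−13, ∞); the right piece maps [0, ∞) onto (−∞, −13].
These images together cover ℝ, so h is surjective.
Because the two images are disjoint, no x < 0 has h(x) = h(0), so we compute h⁻¹(−12): −12 lies in (−13, ∞), so solve −7x − 13 = −12: x = (−12 + 13)/(−7) = −1/7.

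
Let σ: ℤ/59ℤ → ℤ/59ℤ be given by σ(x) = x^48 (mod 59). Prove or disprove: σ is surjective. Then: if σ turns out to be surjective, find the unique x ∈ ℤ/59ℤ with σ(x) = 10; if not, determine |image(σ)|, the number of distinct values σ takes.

30

σ(29): Repeated squaring mod 59: 29^1 ≡ 29, 29^2 ≡ 29² = 841 ≡ 15, 29^4 ≡ 15² = 225 ≡ 48, 29^8 ≡ 48² = 2304 ≡ 3, 29^16 ≡ 3² = 9, 29^32 ≡ 9² = 81 ≡ 22. Since 48 = 32 + 16, 29^48 ≡ 22·9: 22·9 = 198 ≡ 21. So 29^48 ≡ 21 (mod 59).
σ(30): Repeated squaring mod 59: 30^1 ≡ 30, 30^2 ≡ 30² = 900 ≡ 15, 30^4 ≡ 15² = 225 ≡ 48, 30^8 ≡ 48² = 2304 ≡ 3, 30^16 ≡ 3² = 9, 30^32 ≡ 9² = 81 ≡ 22. Since 48 = 32 + 16, 30^48 ≡ 22·9: 22·9 = 198 ≡ 21. So 30^48 ≡ 21 (mod 59).
So σ(29) = σ(30) = 21 while 29 ≠ 30, hence σ is not injective.
A non-injective map from the 59-element set ℤ/59ℤ to itself takes at most 58 distinct values, so it cannot be surjective. Thus σ is not surjective.
Since σ is not surjective, we determine |image(σ)|. Computing x^48 mod 59 for each x (by repeated squaring, reducing mod 59 at every step), the values σ(0), σ(1), …, σ(58) are: 0, 1, 45, 53, 19, 15, 25, 12, 29, 36, 26, 17, 4, 41, 9, 28, 7, 5, 27, 22, 49, 46, 57, 35, 3, 48, 16, 20, 51, 21, 21, 51, 20, 16, 48, 3, 35, 57, 46, 49, 22, 27, 5, 7, 28, 9, 41, 4, 17, 26, 36, 29, 12, 25, 15, 19, 53, 45, 1.
The distinct values are {0, 1, 3, 4, 5, 7, 9, 12, 15, 16, 17, 19, 20, 21, 22, 25, 26, 27, 28, 29, 35, 36, 41, 45, 46, 48, 49, 51, 53, 57}; there are 30 of them.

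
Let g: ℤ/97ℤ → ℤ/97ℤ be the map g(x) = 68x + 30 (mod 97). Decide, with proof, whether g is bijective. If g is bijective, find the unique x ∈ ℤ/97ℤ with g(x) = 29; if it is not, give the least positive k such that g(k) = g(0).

If g(a) = g(b), then 68a ≡ 68b (mod 97). Because gcd(68, 97) = 1, we may cancel 68 to get a ≡ b (mod 97).
We now compute 68⁻¹ mod 97 explicitly. Euclid's algorithm: 97 = 1·68 + 29, 68 = 2·29 + 10, 29 = 2·10 + 9, 10 = 1·9 + 1; back-substituting gives 1 = 10·68 − 7·97, so 68⁻¹ ≡ 10 (mod 97).
For any y ∈ ℤ/97ℤ, x = 10(y − 30) mod 97 satisfies g(x) = 68·10(y − 30) + 30 ≡ y (since 68·10 ≡ 1 mod 97). So every y has a preimage.
Therefore g is bijective.
Since g is bijective, we compute g⁻¹(29): solve 68x + 30 ≡ 29 (mod 97), i.e. 68x ≡ 96 (mod 97).
Multiplying by 68⁻¹ = 10 gives x ≡ 10·96 = 960 = 9·97 + 87 ≡ 87 (mod 97).
Check: g(87) = 68·87 + 30 = 5946 = 61·97 + 29 ≡ 29 (mod 97).

87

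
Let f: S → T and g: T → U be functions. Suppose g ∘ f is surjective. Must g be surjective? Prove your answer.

Let c ∈ U. Since g ∘ f is surjective, some a ∈ S has g(f(a)) = c. Then b = f(a) ∈ T satisfies g(b) = c. So g is surjective.

surjective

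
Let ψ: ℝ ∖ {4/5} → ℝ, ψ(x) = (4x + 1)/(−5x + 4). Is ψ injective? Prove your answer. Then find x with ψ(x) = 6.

Suppose ψ(x_1) = ψ(x_2). Cross-multiplying: (4x_1 + 1)(−5x_2 + 4) = (4x_2 + 1)(−5x_1 + 4).
Expanding both sides and cancelling the symmetric terms leaves 21·(x_1 − x_2) = 0. Since 21 ≠ 0, x_1 = x_2. Thus ψ is injective.
Solving ψ(x) = 6: cross-multiplying gives 4x + 1 = 6(−5x + 4), which rearranges to 34x = 23, so x = 23/34.

23/34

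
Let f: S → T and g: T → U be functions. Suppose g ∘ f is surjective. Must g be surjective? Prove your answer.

Let c ∈ U. Since g ∘ f is surjective, some a ∈ S has g(f(a)) = c. Then b = f(a) ∈ T satisfies g(b) = c. So g is surjective.

surjective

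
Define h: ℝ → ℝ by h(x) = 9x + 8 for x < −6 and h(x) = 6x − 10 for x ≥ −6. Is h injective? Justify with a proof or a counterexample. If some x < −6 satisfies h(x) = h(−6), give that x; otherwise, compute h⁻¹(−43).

Both pieces are strictly increasing (slopes 9 and 6), so each is injective on its own interval.
The left piece maps (−∞, −6) onto (−∞, −46); the right piece maps [−6, ∞) onto [−46, ∞).
These images are disjoint, so no value is attained by both pieces. Hence h is injective.
Because the two images are disjoint, no x < −6 has h(x) = h(−6), so we compute h⁻¹(−43): −43 lies in [−46, ∞), so solve 6x − 10 = −43: x = (−43 + 10)/6 = −11/2.

-11/2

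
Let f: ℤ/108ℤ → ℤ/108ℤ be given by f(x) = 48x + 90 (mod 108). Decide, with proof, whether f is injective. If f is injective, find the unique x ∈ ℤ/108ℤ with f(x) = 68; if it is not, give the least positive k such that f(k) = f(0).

9

Recall: f is injective when f(a) = f(b) forces a = b.
We have gcd(48, 108) = 12 > 1. Taking a = 0 and b = 9: f(0) = 90 and f(9) = 48·9 + 90 = 522 ≡ 90 (mod 108).
So f(0) = f(9) while 0 ≠ 9, thus f is not injective.
Since f is not injective, we find the least positive k with f(k) = f(0): this means 48k ≡ 0 (mod 108), i.e. 108 ∣ 48k. Since gcd(48, 108) = 12, dividing through by 12 this holds exactly when 9 ∣ 4k, and as gcd(4, 9) = 1, exactly when 9 ∣ k.
The smallest positive such k is 9.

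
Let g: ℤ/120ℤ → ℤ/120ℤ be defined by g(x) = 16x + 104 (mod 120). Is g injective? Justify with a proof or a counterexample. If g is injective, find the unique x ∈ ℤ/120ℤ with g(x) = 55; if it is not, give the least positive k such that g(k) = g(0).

We have gcd(16, 120) = 8 > 1. Taking a = 0 and b = 15: g(0) = 104 and g(15) = 16·15 + 104 = 344 ≡ 104 (mod 120).
So g(0) = g(15) while 0 ≠ 15, so g is not injective.
Since g is not injective, we find the least positive k with g(k) = g(0): this means 16k ≡ 0 (mod 120), i.e. 120 ∣ 16k. Since gcd(16, 120) = 8, dividing through by 8 this holds exactly when 15 ∣ 2k, and as gcd(2, 15) = 1, exactly when 15 ∣ k.
The smallest positive such k is 15.

15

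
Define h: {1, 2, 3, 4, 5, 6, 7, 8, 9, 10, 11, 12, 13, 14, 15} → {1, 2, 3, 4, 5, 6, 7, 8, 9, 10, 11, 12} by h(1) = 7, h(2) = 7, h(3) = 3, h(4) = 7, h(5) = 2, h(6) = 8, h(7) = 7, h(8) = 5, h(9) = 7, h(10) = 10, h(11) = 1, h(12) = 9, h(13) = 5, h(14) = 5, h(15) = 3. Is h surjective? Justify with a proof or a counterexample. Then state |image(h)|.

No element maps to 4, so h is not surjective.
The image of h is {1, 2, 3, 5, 7, 8, 9, 10}, which has 8 elements.

8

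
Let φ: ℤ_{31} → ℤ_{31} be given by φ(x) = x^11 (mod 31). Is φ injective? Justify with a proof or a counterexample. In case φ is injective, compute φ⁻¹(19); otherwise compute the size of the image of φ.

10

Since 31 is prime, the nonzero elements of ℤ_{31} form a cyclic group of order 30.
As gcd(11, 30) = 1, raising to the 11th power is a bijection on this group: if u^11 ≡ v^11 then (uv^{−1})^11 = 1, and the only element of order dividing gcd(11, 30) = 1 is 1, so u = v.
With φ(0) = 0 this makes φ injective on all of ℤ_{31}, hence bijective (finite equal-size domain and codomain). In particular φ is injective.
Since φ is injective, we find the preimage of 19. The inverse of x ↦ x^11 on (ℤ_{31})^× is x ↦ x^11, because 11·11 = 121 = 4·30 + 1 ≡ 1 (mod 30) and x^{30} = 1 for x ≠ 0 (Fermat). So φ⁻¹(19) = 19^11 mod 31.
Repeated squaring mod 31: 19^1 ≡ 19, 19^2 ≡ 19² = 361 ≡ 20, 19^4 ≡ 20² = 400 ≡ 28, 19^8 ≡ 28² = 784 ≡ 9. Since 11 = 8 + 2 + 1, 19^11 ≡ 9·20·19: 9·20 = 180 ≡ 25, then 25·19 = 475 ≡ 10. So 19^11 ≡ 10 (mod 31).
Hence φ⁻¹(19) = 10.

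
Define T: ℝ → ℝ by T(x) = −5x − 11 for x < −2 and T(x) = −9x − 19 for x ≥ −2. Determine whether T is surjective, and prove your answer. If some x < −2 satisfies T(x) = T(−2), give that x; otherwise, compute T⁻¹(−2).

-17/9

Both pieces are strictly decreasing (slopes −5 and −9), so each is injective on its own interval.
The left piece maps (−∞, −2) onto (−1, ∞); the right piece maps [−2, ∞) onto (−∞, −1].
These images together cover ℝ, so T is surjective.
Because the two images are disjoint, no x < −2 has T(x) = T(−2), so we compute T⁻¹(−2): −2 lies in (−∞, −1], so solve −9x − 19 = −2: x = (−2 + 19)/(−9) = −17/9.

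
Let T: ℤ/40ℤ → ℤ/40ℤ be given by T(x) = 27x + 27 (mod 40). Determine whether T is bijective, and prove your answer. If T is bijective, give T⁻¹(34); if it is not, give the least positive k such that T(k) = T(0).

21

By definition, T is injective if T(u) = T(v) implies u = v.
If T(u) = T(v), then 27u ≡ 27v (mod 40). Because gcd(27, 40) = 1, we may cancel 27 to get u ≡ v (mod 40).
We now compute 27⁻¹ mod 40 explicitly. Euclid's algorithm: 40 = 1·27 + 13, 27 = 2·13 + 1; back-substituting gives 1 = 3·27 − 2·40, so 27⁻¹ ≡ 3 (mod 40).
Then y ↦ 3(y − 27) is a two-sided inverse to T, so every y ∈ ℤ/40ℤ has a preimage.
So T is bijective.
Since T is bijective, we compute T⁻¹(34): solve 27x + 27 ≡ 34 (mod 40), i.e. 27x ≡ 7 (mod 40).
Multiplying by 27⁻¹ = 3 gives x ≡ 3·7 = 21 ≡ 21 (mod 40).
Check: T(21) = 27·21 + 27 = 594 = 14·40 + 34 ≡ 34 (mod 40).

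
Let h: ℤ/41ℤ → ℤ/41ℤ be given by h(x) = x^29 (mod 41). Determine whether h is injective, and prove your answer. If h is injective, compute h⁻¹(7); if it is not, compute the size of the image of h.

28

Since 41 is prime, the nonzero elements of ℤ/41ℤ form a cyclic group of order 40.
As gcd(29, 40) = 1, raising to the 29th power is a bijection on this group: if a^29 ≡ b^29 then (ab^{−1})^29 = 1, and the only element of order dividing gcd(29, 40) = 1 is 1, so a = b.
With h(0) = 0 this makes h injective on all of ℤ/41ℤ, hence bijective (finite equal-size domain and codomain). In particular h is injective.
Since h is injective, we find the preimage of 7. The inverse of x ↦ x^29 on (ℤ/41ℤ)^× is x ↦ x^29, because 29·29 = 841 = 21·40 + 1 ≡ 1 (mod 40) and x^{40} = 1 for x ≠ 0 (Fermat). So h⁻¹(7) = 7^29 mod 41.
Repeated squaring mod 41: 7^1 ≡ 7, 7^2 ≡ 7² = 49 ≡ 8, 7^4 ≡ 8² = 64 ≡ 23, 7^8 ≡ 23² = 529 ≡ 37, 7^16 ≡ 37² = 1369 ≡ 16. Since 29 = 16 + 8 + 4 + 1, 7^29 ≡ 16·37·23·7: 16·37 = 592 ≡ 18, then 18·23 = 414 ≡ 4, then 4·7 = 28. So 7^29 ≡ 28 (mod 41).
Hence h⁻¹(7) = 28.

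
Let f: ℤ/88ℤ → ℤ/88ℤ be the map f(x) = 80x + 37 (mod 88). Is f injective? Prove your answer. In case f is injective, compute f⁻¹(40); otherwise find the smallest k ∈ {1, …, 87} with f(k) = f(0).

11

Recall: injectivity means: for all s, t in the domain, f(s) = f(t) implies s = t.
We have gcd(80, 88) = 8 > 1. Taking s = 0 and t = 11: f(0) = 37 and f(11) = 80·11 + 37 = 917 ≡ 37 (mod 88).
So f(0) = f(11) while 0 ≠ 11, thus f is not injective.
Since f is not injective, we find the least positive k with f(k) = f(0): this means 80k ≡ 0 (mod 88), i.e. 88 ∣ 80k. Since gcd(80, 88) = 8, dividing through by 8 this holds exactly when 11 ∣ 10k, and as gcd(10, 11) = 1, exactly when 11 ∣ k.
The smallest positive such k is 11.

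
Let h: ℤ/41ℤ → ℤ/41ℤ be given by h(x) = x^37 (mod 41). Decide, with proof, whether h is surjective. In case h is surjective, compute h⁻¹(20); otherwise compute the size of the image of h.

Since 41 is prime, the nonzero elements of ℤ/41ℤ form a cyclic group of order 40.
As gcd(37, 40) = 1, raising to the 37th power is a bijection on this group: if x_1^37 ≡ x_2^37 then (x_1x_2^{−1})^37 = 1, and the only element of order dividing gcd(37, 40) = 1 is 1, so x_1 = x_2.
With h(0) = 0 this makes h injective on all of ℤ/41ℤ, hence bijective (finite equal-size domain and codomain). In particular h is surjective.
Since h is surjective, we find the preimage of 20. The inverse of x ↦ x^37 on (ℤ/41ℤ)^× is x ↦ x^13, because 37·13 = 481 = 12·40 + 1 ≡ 1 (mod 40) and x^{40} = 1 for x ≠ 0 (Fermat). So h⁻¹(20) = 20^13 mod 41.
Repeated squaring mod 41: 20^1 ≡ 20, 20^2 ≡ 20² = 400 ≡ 31, 20^4 ≡ 31² = 961 ≡ 18, 20^8 ≡ 18² = 324 ≡ 37. Since 13 = 8 + 4 + 1, 20^13 ≡ 37·18·20: 37·18 = 666 ≡ 10, then 10·20 = 200 ≡ 36. So 20^13 ≡ 36 (mod 41).
Hence h⁻¹(20) = 36.

36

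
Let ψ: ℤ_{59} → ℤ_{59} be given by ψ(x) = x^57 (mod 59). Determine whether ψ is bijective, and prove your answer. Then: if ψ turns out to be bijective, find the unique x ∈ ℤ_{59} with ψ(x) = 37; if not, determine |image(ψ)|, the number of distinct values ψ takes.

8

Since 59 is prime, the nonzero elements of ℤ_{59} form a cyclic group of order 58.
As gcd(57, 58) = 1, raising to the 57th power is a bijection on this group: if s^57 ≡ t^57 then (st^{−1})^57 = 1, and the only element of order dividing gcd(57, 58) = 1 is 1, so s = t.
With ψ(0) = 0 this makes ψ injective on all of ℤ_{59}, hence bijective (finite equal-size domain and codomain). In particular ψ is bijective.
Since ψ is bijective, we find the preimage of 37. The inverse of x ↦ x^57 on (ℤ_{59})^× is x ↦ x^57, because 57·57 = 3249 = 56·58 + 1 ≡ 1 (mod 58) and x^{58} = 1 for x ≠ 0 (Fermat). So ψ⁻¹(37) = 37^57 mod 59.
Repeated squaring mod 59: 37^1 ≡ 37, 37^2 ≡ 37² = 1369 ≡ 12, 37^4 ≡ 12² = 144 ≡ 26, 37^8 ≡ 26² = 676 ≡ 27, 37^16 ≡ 27² = 729 ≡ 21, 37^32 ≡ 21² = 441 ≡ 28. Since 57 = 32 + 16 + 8 + 1, 37^57 ≡ 28·21·27·37: 28·21 = 588 ≡ 57, then 57·27 = 1539 ≡ 5, then 5·37 = 185 ≡ 8. So 37^57 ≡ 8 (mod 59).
Hence ψ⁻¹(37) = 8.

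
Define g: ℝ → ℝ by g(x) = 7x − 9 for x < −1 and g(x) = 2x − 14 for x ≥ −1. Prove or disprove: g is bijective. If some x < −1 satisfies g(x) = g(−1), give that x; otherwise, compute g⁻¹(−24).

Both pieces are strictly increasing (slopes 7 and 2), so each is injective on its own interval.
The left piece maps (−∞, −1) onto (−∞, −16); the right piece maps [−1, ∞) onto [−16, ∞).
Since −16 = −16, the images partition ℝ: g is injective and surjective, hence bijective.
Because the two images are disjoint, no x < −1 has g(x) = g(−1), so we compute g⁻¹(−24): −24 lies in (−∞, −16), so solve 7x − 9 = −24: x = (−24 + 9)/7 = −15/7.

-15/7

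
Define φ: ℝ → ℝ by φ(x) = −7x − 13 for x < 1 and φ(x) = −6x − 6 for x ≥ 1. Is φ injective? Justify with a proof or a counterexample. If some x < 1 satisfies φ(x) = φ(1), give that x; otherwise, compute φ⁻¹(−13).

-1/7

Both pieces are strictly decreasing (slopes −7 and −6), so each is injective on its own interval.
The left piece maps (−∞, 1) onto (−20, ∞); the right piece maps [1, ∞) onto (−∞, −12].
These images overlap. In particular φ(1) = −12 (right piece), and solving −7x − 13 = −12 on the left piece gives x = −1/7 < 1.
So φ(−1/7) = φ(1) with −1/7 ≠ 1, and φ is not injective. This x = −1/7 is the requested value below 1.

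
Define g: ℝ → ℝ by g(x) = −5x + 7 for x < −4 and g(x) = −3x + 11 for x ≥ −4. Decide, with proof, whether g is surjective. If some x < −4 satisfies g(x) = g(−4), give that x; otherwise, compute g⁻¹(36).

-29/5

Both pieces are strictly decreasing (slopes −5 and −3), so each is injective on its own interval.
The left piece maps (−∞, −4) onto (27, ∞); the right piece maps [−4, ∞) onto (−∞, 23].
The union (27, ∞) ∪ (−∞, 23] omits the interval between 27 and 23; in particular 27 has no preimage. So g is not surjective.
Because the two images are disjoint, no x < −4 has g(x) = g(−4), so we compute g⁻¹(36): 36 lies in (27, ∞), so solve −5x + 7 = 36: x = (36 − 7)/(−5) = −29/5.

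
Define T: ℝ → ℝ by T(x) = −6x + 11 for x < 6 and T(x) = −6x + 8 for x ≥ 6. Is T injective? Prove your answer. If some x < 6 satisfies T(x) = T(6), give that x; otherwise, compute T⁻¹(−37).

15/2

Both pieces are strictly decreasing (slopes −6 and −6), so each is injective on its own interval.
The left piece maps (−∞, 6) onto (−25, ∞); the right piece maps [6, ∞) onto (−∞, −28].
These images are disjoint, so no value is attained by both pieces. Hence T is injective.
Because the two images are disjoint, no x < 6 has T(x) = T(6), so we compute T⁻¹(−37): −37 lies in (−∞, −28], so solve −6x + 8 = −37: x = (−37 − 8)/(−6) = 15/2.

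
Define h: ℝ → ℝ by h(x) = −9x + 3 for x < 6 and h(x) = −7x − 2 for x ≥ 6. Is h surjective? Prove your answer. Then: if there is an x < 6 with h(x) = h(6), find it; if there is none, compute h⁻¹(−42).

Both pieces are strictly decreasing (slopes −9 and −7), so each is injective on its own interval.
The left piece maps (−∞, 6) onto (−51, ∞); the right piece maps [6, ∞) onto (−∞, −44].
The union (−51, ∞) ∪ (−∞, −44] covers ℝ, so h is surjective.
For the follow-up: the images overlap, so an x < 6 with h(x) = h(6) exists. h(6) = −44; solving −9x + 3 = −44 for x < 6 gives x = (−44 − 3)/(−9) = 47/9.

47/9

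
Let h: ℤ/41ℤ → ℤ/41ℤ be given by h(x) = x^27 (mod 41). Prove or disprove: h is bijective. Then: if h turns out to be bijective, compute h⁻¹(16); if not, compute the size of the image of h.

Since 41 is prime, the nonzero elements of ℤ/41ℤ form a cyclic group of order 40.
As gcd(27, 40) = 1, raising to the 27th power is a bijection on this group: if u^27 ≡ v^27 then (uv^{−1})^27 = 1, and the only element of order dividing gcd(27, 40) = 1 is 1, so u = v.
With h(0) = 0 this makes h injective on all of ℤ/41ℤ, hence bijective (finite equal-size domain and codomain). In particular h is bijective.
Since h is bijective, we find the preimage of 16. The inverse of x ↦ x^27 on (ℤ/41ℤ)^× is x ↦ x^3, because 27·3 = 81 = 2·40 + 1 ≡ 1 (mod 40) and x^{40} = 1 for x ≠ 0 (Fermat). So h⁻¹(16) = 16^3 mod 41.
Repeated squaring mod 41: 16^1 ≡ 16, 16^2 ≡ 16² = 256 ≡ 10. Since 3 = 2 + 1, 16^3 ≡ 10·16: 10·16 = 160 ≡ 37. So 16^3 ≡ 37 (mod 41).
Hence h⁻¹(16) = 37.

37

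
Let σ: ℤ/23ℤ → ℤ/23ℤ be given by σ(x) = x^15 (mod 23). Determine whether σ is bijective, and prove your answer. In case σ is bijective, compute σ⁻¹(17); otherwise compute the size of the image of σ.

14

Since 23 is prime, the nonzero elements of ℤ/23ℤ form a cyclic group of order 22.
As gcd(15, 22) = 1, raising to the 15th power is a bijection on this group: if u^15 ≡ v^15 then (uv^{−1})^15 = 1, and the only element of order dividing gcd(15, 22) = 1 is 1, so u = v.
With σ(0) = 0 this makes σ injective on all of ℤ/23ℤ, hence bijective (finite equal-size domain and codomain). In particular σ is bijective.
Since σ is bijective, we find the preimage of 17. The inverse of x ↦ x^15 on (ℤ/23ℤ)^× is x ↦ x^3, because 15·3 = 45 = 2·22 + 1 ≡ 1 (mod 22) and x^{22} = 1 for x ≠ 0 (Fermat). So σ⁻¹(17) = 17^3 mod 23.
Repeated squaring mod 23: 17^1 ≡ 17, 17^2 ≡ 17² = 289 ≡ 13. Since 3 = 2 + 1, 17^3 ≡ 13·17: 13·17 = 221 ≡ 14. So 17^3 ≡ 14 (mod 23).
Hence σ⁻¹(17) = 14.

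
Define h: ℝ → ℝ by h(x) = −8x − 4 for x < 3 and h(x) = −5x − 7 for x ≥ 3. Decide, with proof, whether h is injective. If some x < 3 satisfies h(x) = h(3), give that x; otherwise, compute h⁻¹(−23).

Both pieces are strictly decreasing (slopes −8 and −5), so each is injective on its own interval.
The left piece maps (−∞, 3) onto (−28, ∞); the right piece maps [3, ∞) onto (−∞, −22].
These images overlap. In particular h(3) = −22 (right piece), and solving −8x − 4 = −22 on the left piece gives x = 9/4 < 3.
So h(9/4) = h(3) with 9/4 ≠ 3, and h is not injective. This x = 9/4 is the requested value below 3.

9/4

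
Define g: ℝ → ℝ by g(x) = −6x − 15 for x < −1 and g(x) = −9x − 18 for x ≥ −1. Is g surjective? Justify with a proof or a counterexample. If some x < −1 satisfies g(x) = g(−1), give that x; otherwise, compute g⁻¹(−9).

-1

Both pieces are strictly decreasing (slopes −6 and −9), so each is injective on its own interval.
The left piece maps (−∞, −1) onto (−9, ∞); the right piece maps [−1, ∞) onto (−∞, −9].
These images together cover ℝ, so g is surjective.
Because the two images are disjoint, no x < −1 has g(x) = g(−1), so we compute g⁻¹(−9): −9 lies in (−∞, −9], so solve −9x − 18 = −9: x = (−9 + 18)/(−9) = −1.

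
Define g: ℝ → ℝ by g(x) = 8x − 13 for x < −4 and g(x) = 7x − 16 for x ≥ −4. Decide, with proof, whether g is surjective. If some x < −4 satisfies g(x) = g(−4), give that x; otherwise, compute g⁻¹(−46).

-33/8

Both pieces are strictly increasing (slopes 8 and 7), so each is injective on its own interval.
The left piece maps (−∞, −4) onto (−∞, −45); the right piece maps [−4, ∞) onto [−44, ∞).
The union (−∞, −45) ∪ [−44, ∞) omits the interval between −45 and −44; in particular −45 has no preimage. So g is not surjective.
Because the two images are disjoint, no x < −4 has g(x) = g(−4), so we compute g⁻¹(−46): −46 lies in (−∞, −45), so solve 8x − 13 = −46: x = (−46 + 13)/8 = −33/8.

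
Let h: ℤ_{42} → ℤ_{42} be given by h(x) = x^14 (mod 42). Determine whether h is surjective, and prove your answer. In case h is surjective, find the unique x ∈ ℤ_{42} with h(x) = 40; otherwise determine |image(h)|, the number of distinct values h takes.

16

h(4): Repeated squaring mod 42: 4^1 ≡ 4, 4^2 ≡ 4² = 16, 4^4 ≡ 16² = 256 ≡ 4, 4^8 ≡ 4² = 16. Since 14 = 8 + 4 + 2, 4^14 ≡ 16·4·16: 16·4 = 64 ≡ 22, then 22·16 = 352 ≡ 16. So 4^14 ≡ 16 (mod 42).
h(10): Repeated squaring mod 42: 10^1 ≡ 10, 10^2 ≡ 10² = 100 ≡ 16, 10^4 ≡ 16² = 256 ≡ 4, 10^8 ≡ 4² = 16. Since 14 = 8 + 4 + 2, 10^14 ≡ 16·4·16: 16·4 = 64 ≡ 22, then 22·16 = 352 ≡ 16. So 10^14 ≡ 16 (mod 42).
So h(4) = h(10) = 16 while 4 ≠ 10, hence h is not injective.
A non-injective map from the 42-element set ℤ_{42} to itself takes at most 41 distinct values, so it cannot be surjective. Thus h is not surjective.
Since h is not surjective, we determine |image(h)|. Computing x^14 mod 42 for each x (by repeated squaring, reducing mod 42 at every step), the values h(0), h(1), …, h(41) are: 0, 1, 4, 9, 16, 25, 36, 7, 22, 39, 16, 37, 18, 1, 28, 15, 4, 37, 30, 25, 22, 21, 22, 25, 30, 37, 4, 15, 28, 1, 18, 37, 16, 39, 22, 7, 36, 25, 16, 9, 4, 1.
The distinct values are {0, 1, 4, 7, 9, 15, 16, 18, 21, 22, 25, 28, 30, 36, 37, 39}; there are 16 of them.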